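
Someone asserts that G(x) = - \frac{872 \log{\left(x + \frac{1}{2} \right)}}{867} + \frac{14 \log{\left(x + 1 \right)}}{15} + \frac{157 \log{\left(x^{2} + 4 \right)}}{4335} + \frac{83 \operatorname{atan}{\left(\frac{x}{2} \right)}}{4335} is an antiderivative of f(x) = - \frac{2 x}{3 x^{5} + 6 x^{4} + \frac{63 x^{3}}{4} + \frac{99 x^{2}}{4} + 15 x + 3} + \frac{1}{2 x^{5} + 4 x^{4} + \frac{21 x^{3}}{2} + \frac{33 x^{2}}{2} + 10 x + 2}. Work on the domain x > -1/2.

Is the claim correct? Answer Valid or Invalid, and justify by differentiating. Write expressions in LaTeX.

Invalid: d/dx[G] - f = - \frac{80}{204 x^{2} + 204 x + 51}, which is not 0.

d/dx[G] = \frac{- 40 x^{2} - 20 x - 218}{102 x^{4} + 153 x^{3} + 459 x^{2} + 612 x + 204}
d/dx[G] - f(x) = - \frac{80}{204 x^{2} + 204 x + 51} != 0.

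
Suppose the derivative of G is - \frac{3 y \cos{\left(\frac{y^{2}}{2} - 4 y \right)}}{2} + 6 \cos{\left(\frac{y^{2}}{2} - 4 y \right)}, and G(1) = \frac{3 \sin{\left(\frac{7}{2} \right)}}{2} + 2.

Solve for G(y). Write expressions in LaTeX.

G'(y) matches the chain-rule pattern g'(h)*h' with inner function h(y) = \frac{y^{2}}{2} - 4 y; substituting u = h(y) collapses the integral.
A general antiderivative is - \frac{3 \sin{\left(\frac{y^{2}}{2} - 4 y \right)}}{2} + C.
The condition gives C = \frac{3 \sin{\left(\frac{7}{2} \right)}}{2} + 2 - (\frac{3 \sin{\left(\frac{7}{2} \right)}}{2}) = 2.
So G(y) = 2 - \frac{3 \sin{\left(\frac{y^{2}}{2} - 4 y \right)}}{2}.
Check: d/dy[2 - \frac{3 \sin{\left(\frac{y^{2}}{2} - 4 y \right)}}{2}] = - \frac{3 y \cos{\left(\frac{y^{2}}{2} - 4 y \right)}}{2} + 6 \cos{\left(\frac{y^{2}}{2} - 4 y \right)} = G'(y).

G(y) = 2 - \frac{3 \sin{\left(\frac{y^{2}}{2} - 4 y \right)}}{2}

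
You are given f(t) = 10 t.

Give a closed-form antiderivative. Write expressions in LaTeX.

Any candidate F(t) must reproduce f(t) exactly when differentiated.
Check: d/dt[5 t^{2}] = 10 t = f(t).

An antiderivative is F(t) = 5 t^{2}.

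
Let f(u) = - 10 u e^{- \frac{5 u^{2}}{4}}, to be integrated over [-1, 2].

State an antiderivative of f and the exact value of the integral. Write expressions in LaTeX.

The substitution w = - \frac{5 u^{2}}{4} works: f is exactly (dF/dw)*(dw/du) for that inner function.
F(u) = 4 e^{- \frac{5 u^{2}}{4}} is an antiderivative of f.
Check: d/du[4 e^{- \frac{5 u^{2}}{4}}] = - 10 u e^{- \frac{5 u^{2}}{4}} = f(u).
F(2) = \frac{4}{e^{5}}; F(-1) = \frac{4}{e^{\frac{5}{4}}}.
Integral = F(2) - F(-1) = - \frac{4}{e^{\frac{5}{4}}} + \frac{4}{e^{5}}.

Antiderivative: F(u) = 4 e^{- \frac{5 u^{2}}{4}}; value = - \frac{4}{e^{\frac{5}{4}}} + \frac{4}{e^{5}}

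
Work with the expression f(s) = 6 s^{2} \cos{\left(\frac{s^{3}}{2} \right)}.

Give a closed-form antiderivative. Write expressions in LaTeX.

The substitution u = \frac{s^{3}}{2} works: f is exactly (dF/du)*(du/ds) for that inner function.
Check: d/ds[4 \sin{\left(\frac{s^{3}}{2} \right)}] = 6 s^{2} \cos{\left(\frac{s^{3}}{2} \right)} = f(s).

An antiderivative is F(s) = 4 \sin{\left(\frac{s^{3}}{2} \right)}.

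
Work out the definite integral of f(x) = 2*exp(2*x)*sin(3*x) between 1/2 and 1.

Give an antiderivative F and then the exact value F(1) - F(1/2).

A first test for any F(x): its x-derivative must equal f(x) identically.
F(x) = 4*exp(2*x)*sin(3*x)/13 - 6*exp(2*x)*cos(3*x)/13 is an antiderivative of f.
Check: d/dx[4*exp(2*x)*sin(3*x)/13 - 6*exp(2*x)*cos(3*x)/13] = 2*exp(2*x)*sin(3*x) = f(x).
F(1) = 4*exp(2)*sin(3)/13 - 6*exp(2)*cos(3)/13; F(1/2) = -6*exp(1)*cos(3/2)/13 + 4*exp(1)*sin(3/2)/13.
Integral = F(1) - F(1/2) = -4*exp(1)*sin(3/2)/13 + 6*exp(1)*cos(3/2)/13 + 4*exp(2)*sin(3)/13 - 6*exp(2)*cos(3)/13.

Antiderivative: F(x) = 4*exp(2*x)*sin(3*x)/13 - 6*exp(2*x)*cos(3*x)/13; value = -4*exp(1)*sin(3/2)/13 + 6*exp(1)*cos(3/2)/13 + 4*exp(2)*sin(3)/13 - 6*exp(2)*cos(3)/13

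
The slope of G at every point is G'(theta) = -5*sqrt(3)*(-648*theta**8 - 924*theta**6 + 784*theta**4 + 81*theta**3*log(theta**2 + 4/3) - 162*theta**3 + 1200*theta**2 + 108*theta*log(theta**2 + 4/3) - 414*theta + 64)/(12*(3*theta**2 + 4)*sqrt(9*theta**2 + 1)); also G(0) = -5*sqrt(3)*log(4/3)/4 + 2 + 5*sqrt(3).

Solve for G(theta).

Recognize the product-rule pattern: G'(theta) = u'v + uv' with u = -5*sqrt(3*theta**2 + 1/3), v = -theta**5 + 4*theta + 3*log(theta**2 + 4/3)/4 - 3, so integration by parts undoes it.
A general antiderivative is -5*sqrt(3*theta**2 + 1/3)*(-theta**5 + 4*theta + 3*log(theta**2 + 4/3)/4 - 3) + C.
The condition gives C = -5*sqrt(3)*log(4/3)/4 + 2 + 5*sqrt(3) - (-5*sqrt(3)*log(4/3)/4 + 5*sqrt(3)) = 2.
So G(theta) = (-5*sqrt(3)*sqrt(9*theta**2 + 1)*(-4*theta**5 + 16*theta + 3*log(theta**2 + 4/3) - 12) + 24)/12.
Check: d/dtheta[(-5*sqrt(3)*sqrt(9*theta**2 + 1)*(-4*theta**5 + 16*theta + 3*log(theta**2 + 4/3) - 12) + 24)/12] = (3240*sqrt(3)*theta**8 + 4620*sqrt(3)*theta**6 - 3920*sqrt(3)*theta**4 - 405*sqrt(3)*theta**3*log(theta**2 + 4/3) + 810*sqrt(3)*theta**3 - 6000*sqrt(3)*theta**2 - 540*sqrt(3)*theta*log(theta**2 + 4/3) + 2070*sqrt(3)*theta - 320*sqrt(3))/(36*theta**2*sqrt(9*theta**2 + 1) + 48*sqrt(9*theta**2 + 1)), which equals G'(theta).

G(theta) = (-5*sqrt(3)*sqrt(9*theta**2 + 1)*(-4*theta**5 + 16*theta + 3*log(theta**2 + 4/3) - 12) + 24)/12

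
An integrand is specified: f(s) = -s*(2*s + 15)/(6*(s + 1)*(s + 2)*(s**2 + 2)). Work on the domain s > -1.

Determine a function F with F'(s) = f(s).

Factor the denominator (6*(s + 1)*(s + 2)*(s**2 + 2)) and decompose: f = -(2*s + 15)/(18*(s**2 + 2)) - 11/(18*(s + 2)) + 13/(18*(s + 1)); each piece integrates to a log, atan, or power term.
Check: d/ds[(26*log(s + 1) - 22*log(s + 2) - 2*log(s**2 + 2) - 15*sqrt(2)*atan(sqrt(2)*s/2))/36] = (-2*s**2 - 15*s)/(6*s**4 + 18*s**3 + 24*s**2 + 36*s + 24), which equals f(s).

An antiderivative is F(s) = (26*log(s + 1) - 22*log(s + 2) - 2*log(s**2 + 2) - 15*sqrt(2)*atan(sqrt(2)*s/2))/36.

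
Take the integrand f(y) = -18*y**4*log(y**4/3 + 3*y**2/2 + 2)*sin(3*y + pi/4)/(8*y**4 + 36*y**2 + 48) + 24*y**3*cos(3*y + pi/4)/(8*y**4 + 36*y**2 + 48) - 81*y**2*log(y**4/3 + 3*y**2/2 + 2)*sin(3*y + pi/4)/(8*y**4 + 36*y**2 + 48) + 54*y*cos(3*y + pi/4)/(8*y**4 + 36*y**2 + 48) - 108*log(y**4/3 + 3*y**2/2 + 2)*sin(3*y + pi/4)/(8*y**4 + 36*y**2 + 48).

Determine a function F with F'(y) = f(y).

Recognize the product-rule pattern: f = u'v + uv' with u = 3*cos(3*y + pi/4)/4, v = log(y**4/3 + 3*y**2/2 + 2), so integration by parts undoes it.
Check: d/dy[3*log(y**4/3 + 3*y**2/2 + 2)*cos(3*y + pi/4)/4] = (-18*y**4*log(y**4/3 + 3*y**2/2 + 2)*sin(3*y + pi/4) + 24*y**3*cos(3*y + pi/4) - 81*y**2*log(y**4/3 + 3*y**2/2 + 2)*sin(3*y + pi/4) + 54*y*cos(3*y + pi/4) - 108*log(y**4/3 + 3*y**2/2 + 2)*sin(3*y + pi/4))/(8*y**4 + 36*y**2 + 48), which equals f(y).

An antiderivative is F(y) = 3*log(y**4/3 + 3*y**2/2 + 2)*cos(3*y + pi/4)/4.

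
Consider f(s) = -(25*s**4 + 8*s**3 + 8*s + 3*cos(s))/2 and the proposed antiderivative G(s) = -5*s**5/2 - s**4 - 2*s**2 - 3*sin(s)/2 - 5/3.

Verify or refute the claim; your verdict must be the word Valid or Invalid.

d/ds[G] = -25*s**4/2 - 4*s**3 - 4*s - 3*cos(s)/2
This equals f(s) exactly, so the claim holds.

Valid - differentiating G returns exactly f.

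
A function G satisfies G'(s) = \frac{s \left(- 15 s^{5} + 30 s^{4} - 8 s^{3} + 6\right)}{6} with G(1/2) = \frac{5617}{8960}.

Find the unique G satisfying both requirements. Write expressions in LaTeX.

G(s) = - \frac{5 s^{7}}{14} + \frac{5 s^{6}}{6} - \frac{4 s^{5}}{15} + \frac{s^{2}}{2} + \frac{1}{2}

Whatever form G(s) takes, its d/ds must return the stated G'(s).
A general antiderivative is - \frac{5 s^{7}}{14} + \frac{5 s^{6}}{6} - \frac{4 s^{5}}{15} + \frac{s^{2}}{2} + C.
The condition gives C = \frac{5617}{8960} - (\frac{1137}{8960}) = \frac{1}{2}.
So G(s) = - \frac{5 s^{7}}{14} + \frac{5 s^{6}}{6} - \frac{4 s^{5}}{15} + \frac{s^{2}}{2} + \frac{1}{2}.
Check: d/ds[- \frac{5 s^{7}}{14} + \frac{5 s^{6}}{6} - \frac{4 s^{5}}{15} + \frac{s^{2}}{2} + \frac{1}{2}] = - \frac{5 s^{6}}{2} + 5 s^{5} - \frac{4 s^{4}}{3} + s, which equals G'(s).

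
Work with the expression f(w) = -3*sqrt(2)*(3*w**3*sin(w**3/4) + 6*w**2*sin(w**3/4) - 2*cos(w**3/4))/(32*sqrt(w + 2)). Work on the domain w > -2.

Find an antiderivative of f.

Recognize the product-rule pattern: f = u'v + uv' with u = 3*sqrt(w/2 + 1)/4, v = cos(w**3/4), so integration by parts undoes it.
Check: d/dw[3*sqrt(2)*sqrt(w + 2)*cos(w**3/4)/8] = (-9*sqrt(2)*w**3*sin(w**3/4) - 18*sqrt(2)*w**2*sin(w**3/4) + 6*sqrt(2)*cos(w**3/4))/(32*sqrt(w + 2)), which equals f(w).

An antiderivative is F(w) = 3*sqrt(2)*sqrt(w + 2)*cos(w**3/4)/8.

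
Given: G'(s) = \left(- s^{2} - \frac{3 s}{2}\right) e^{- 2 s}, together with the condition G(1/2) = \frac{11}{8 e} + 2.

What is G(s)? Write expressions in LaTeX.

G'(s) has the shape u'v + uv' for u = \frac{s^{2}}{2} + \frac{5 s}{4} + \frac{5}{8} and v = e^{- 2 s} — it is the derivative of the product u*v.
A general antiderivative is \frac{\left(4 s^{2} + 10 s + 5\right) e^{- 2 s}}{8} + C.
The condition gives C = \frac{11}{8 e} + 2 - (\frac{11}{8 e}) = 2.
So G(s) = \frac{\left(4 s^{2} + 10 s + 16 e^{2 s} + 5\right) e^{- 2 s}}{8}.
Check: d/ds[\frac{\left(4 s^{2} + 10 s + 16 e^{2 s} + 5\right) e^{- 2 s}}{8}] = \frac{\left(- 2 s^{2} - 3 s\right) e^{- 2 s}}{2}, which equals G'(s).

G(s) = \frac{\left(4 s^{2} + 10 s + 16 e^{2 s} + 5\right) e^{- 2 s}}{8}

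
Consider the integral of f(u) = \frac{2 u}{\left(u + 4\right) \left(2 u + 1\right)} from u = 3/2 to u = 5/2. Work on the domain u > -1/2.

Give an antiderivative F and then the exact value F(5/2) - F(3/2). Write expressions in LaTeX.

Factor the denominator (\left(u + 4\right) \left(2 u + 1\right)) and decompose: f = - \frac{2}{7 \left(2 u + 1\right)} + \frac{8}{7 \left(u + 4\right)}; each piece integrates to a log, atan, or power term.
F(u) = - \frac{\log{\left(u + \frac{1}{2} \right)}}{7} + \frac{8 \log{\left(u + 4 \right)}}{7} is an antiderivative of f.
Check: d/du[- \frac{\log{\left(u + \frac{1}{2} \right)}}{7} + \frac{8 \log{\left(u + 4 \right)}}{7}] = \frac{2 u}{2 u^{2} + 9 u + 4}, which equals f(u).
F(5/2) = - \frac{\log{\left(3 \right)}}{7} + \frac{8 \log{\left(\frac{13}{2} \right)}}{7}; F(3/2) = - \frac{\log{\left(2 \right)}}{7} + \frac{8 \log{\left(\frac{11}{2} \right)}}{7}.
Integral = F(5/2) - F(3/2) = - \frac{8 \log{\left(\frac{11}{2} \right)}}{7} - \frac{\log{\left(3 \right)}}{7} + \frac{\log{\left(2 \right)}}{7} + \frac{8 \log{\left(\frac{13}{2} \right)}}{7}.

Antiderivative: F(u) = - \frac{\log{\left(u + \frac{1}{2} \right)}}{7} + \frac{8 \log{\left(u + 4 \right)}}{7}; value = - \frac{8 \log{\left(\frac{11}{2} \right)}}{7} - \frac{\log{\left(3 \right)}}{7} + \frac{\log{\left(2 \right)}}{7} + \frac{8 \log{\left(\frac{13}{2} \right)}}{7}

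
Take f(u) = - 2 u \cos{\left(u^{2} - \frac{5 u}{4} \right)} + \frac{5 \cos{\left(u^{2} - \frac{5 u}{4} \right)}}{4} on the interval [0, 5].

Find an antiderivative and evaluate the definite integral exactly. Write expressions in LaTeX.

The substitution w = u^{2} - \frac{5 u}{4} works: f is exactly (dF/dw)*(dw/du) for that inner function.
F(u) = - \sin{\left(u^{2} - \frac{5 u}{4} \right)} is an antiderivative of f.
Check: d/du[- \sin{\left(u^{2} - \frac{5 u}{4} \right)}] = - 2 u \cos{\left(u^{2} - \frac{5 u}{4} \right)} + \frac{5 \cos{\left(u^{2} - \frac{5 u}{4} \right)}}{4} = f(u).
F(5) = - \sin{\left(\frac{75}{4} \right)}; F(0) = 0.
Integral = F(5) - F(0) = - \sin{\left(\frac{75}{4} \right)}.

Antiderivative: F(u) = - \sin{\left(u^{2} - \frac{5 u}{4} \right)}; value = - \sin{\left(\frac{75}{4} \right)}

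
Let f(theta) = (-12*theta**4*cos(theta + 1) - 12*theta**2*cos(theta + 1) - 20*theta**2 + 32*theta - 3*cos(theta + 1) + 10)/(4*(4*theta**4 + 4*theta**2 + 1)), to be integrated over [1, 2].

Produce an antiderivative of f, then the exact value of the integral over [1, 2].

Antiderivative: F(theta) = (10*theta - 3*(2*theta**2 + 1)*sin(theta + 1) - 8)/(4*(2*theta**2 + 1)); value = -3*sin(3)/4 + 1/6 + 3*sin(2)/4

Differentiate the proposed F(theta) back; it has to land on f(theta) exactly.
F(theta) = (10*theta - 3*(2*theta**2 + 1)*sin(theta + 1) - 8)/(4*(2*theta**2 + 1)) is an antiderivative of f.
Check: d/dtheta[(10*theta - 3*(2*theta**2 + 1)*sin(theta + 1) - 8)/(4*(2*theta**2 + 1))] = (-12*theta**4*cos(theta + 1) - 12*theta**2*cos(theta + 1) - 20*theta**2 + 32*theta - 3*cos(theta + 1) + 10)/(16*theta**4 + 16*theta**2 + 4), which equals f(theta).
F(2) = 1/3 - 3*sin(3)/4; F(1) = 1/6 - 3*sin(2)/4.
Integral = F(2) - F(1) = -3*sin(3)/4 + 1/6 + 3*sin(2)/4.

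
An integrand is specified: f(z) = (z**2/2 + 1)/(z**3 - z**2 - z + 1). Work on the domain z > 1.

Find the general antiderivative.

F(z) = ((z - 1)*log(z - 1) + 3*(z - 1)*log(z + 1) - 6)/(8*(z - 1)) + C

The denominator factors as 2*(z - 1)**2*(z + 1); partial fractions split f into directly integrable pieces: 3/(8*(z + 1)) + 1/(8*(z - 1)) + 3/(4*(z - 1)**2).
Check: d/dz[((z - 1)*log(z - 1) + 3*(z - 1)*log(z + 1) - 6)/(8*(z - 1))] = (z**2 + 2)/(2*z**3 - 2*z**2 - 2*z + 2), which equals f(z).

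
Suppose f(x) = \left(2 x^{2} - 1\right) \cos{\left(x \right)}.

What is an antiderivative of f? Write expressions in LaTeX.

An antiderivative is F(x) = 2 x^{2} \sin{\left(x \right)} + 4 x \cos{\left(x \right)} - 5 \sin{\left(x \right)}.

Check any antiderivative F(x) by computing F'(x) and comparing it with f(x).
Check: d/dx[2 x^{2} \sin{\left(x \right)} + 4 x \cos{\left(x \right)} - 5 \sin{\left(x \right)}] = 2 x^{2} \cos{\left(x \right)} - \cos{\left(x \right)}, which equals f(x).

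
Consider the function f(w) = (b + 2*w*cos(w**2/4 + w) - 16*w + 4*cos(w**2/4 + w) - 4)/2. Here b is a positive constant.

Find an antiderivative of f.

An antiderivative is F(w) = (b*w - 8*w**2 - 4*w + 4*sin(w**2/4 + w))/2.

Differentiate the proposed F(w) back; it has to land on f(w) exactly.
Check: d/dw[(b*w - 8*w**2 - 4*w + 4*sin(w**2/4 + w))/2] = b/2 + w*cos(w**2/4 + w) - 8*w + 2*cos(w**2/4 + w) - 2, which equals f(w).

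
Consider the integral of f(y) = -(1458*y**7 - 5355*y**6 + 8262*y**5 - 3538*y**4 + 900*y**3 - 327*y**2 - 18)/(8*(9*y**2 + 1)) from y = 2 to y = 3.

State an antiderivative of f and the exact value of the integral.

Check any antiderivative F(y) by computing F'(y) and comparing it with f(y).
F(y) = -27*y**6/8 + 119*y**5/8 - 225*y**4/8 + 109*y**3/8 + 3*atan(3*y)/4 is an antiderivative of f.
Check: d/dy[-27*y**6/8 + 119*y**5/8 - 225*y**4/8 + 109*y**3/8 + 3*atan(3*y)/4] = (-1458*y**7 + 5355*y**6 - 8262*y**5 + 3538*y**4 - 900*y**3 + 327*y**2 + 18)/(72*y**2 + 8), which equals f(y).
F(3) = -756 + 3*atan(9)/4; F(2) = -81 + 3*atan(6)/4.
Integral = F(3) - F(2) = -675 - 3*atan(6)/4 + 3*atan(9)/4.

Antiderivative: F(y) = -27*y**6/8 + 119*y**5/8 - 225*y**4/8 + 109*y**3/8 + 3*atan(3*y)/4; value = -675 - 3*atan(6)/4 + 3*atan(9)/4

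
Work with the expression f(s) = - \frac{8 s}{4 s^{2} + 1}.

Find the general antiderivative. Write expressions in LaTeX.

f matches the chain-rule pattern g'(h)*h' with inner function h(s) = 4 s^{2} + 1; substituting u = h(s) collapses the integral.
Check: d/ds[- \log{\left(4 s^{2} + 1 \right)}] = - \frac{8 s}{4 s^{2} + 1} = f(s).

F(s) = - \log{\left(4 s^{2} + 1 \right)} + C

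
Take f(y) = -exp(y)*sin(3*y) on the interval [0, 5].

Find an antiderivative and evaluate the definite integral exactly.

A candidate is checked by its d/dy: the result must match f(y).
F(y) = (-sin(3*y) + 3*cos(3*y))*exp(y)/10 is an antiderivative of f.
Check: d/dy[(-sin(3*y) + 3*cos(3*y))*exp(y)/10] = -exp(y)*sin(3*y) = f(y).
F(5) = 3*exp(5)*cos(15)/10 - exp(5)*sin(15)/10; F(0) = 3/10.
Integral = F(5) - F(0) = 3*exp(5)*cos(15)/10 - exp(5)*sin(15)/10 - 3/10.

Antiderivative: F(y) = (-sin(3*y) + 3*cos(3*y))*exp(y)/10; value = 3*exp(5)*cos(15)/10 - exp(5)*sin(15)/10 - 3/10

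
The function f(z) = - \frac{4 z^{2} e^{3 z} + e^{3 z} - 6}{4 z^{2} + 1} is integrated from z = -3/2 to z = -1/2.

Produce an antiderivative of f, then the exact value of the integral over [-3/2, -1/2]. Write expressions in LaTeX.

Since d/dz undoes antidifferentiation here, F'(z) = f(z) is required of F(z).
F(z) = - \frac{e^{3 z}}{3} + 3 \operatorname{atan}{\left(2 z \right)} is an antiderivative of f.
Check: d/dz[- \frac{e^{3 z}}{3} + 3 \operatorname{atan}{\left(2 z \right)}] = \frac{- 4 z^{2} e^{3 z} - e^{3 z} + 6}{4 z^{2} + 1}, which equals f(z).
F(-1/2) = - \frac{3 \pi}{4} - \frac{1}{3 e^{\frac{3}{2}}}; F(-3/2) = - 3 \operatorname{atan}{\left(3 \right)} - \frac{1}{3 e^{\frac{9}{2}}}.
Integral = F(-1/2) - F(-3/2) = - \frac{3 \pi}{4} - \frac{1}{3 e^{\frac{3}{2}}} + \frac{1}{3 e^{\frac{9}{2}}} + 3 \operatorname{atan}{\left(3 \right)}.

Antiderivative: F(z) = - \frac{e^{3 z}}{3} + 3 \operatorname{atan}{\left(2 z \right)}; value = - \frac{3 \pi}{4} - \frac{1}{3 e^{\frac{3}{2}}} + \frac{1}{3 e^{\frac{9}{2}}} + 3 \operatorname{atan}{\left(3 \right)}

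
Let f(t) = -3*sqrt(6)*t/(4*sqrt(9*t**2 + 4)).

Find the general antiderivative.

f matches the chain-rule pattern g'(h)*h' with inner function h(t) = 3*t**2/2 + 2/3; substituting u = h(t) collapses the integral.
Check: d/dt[-sqrt(3*t**2/2 + 2/3)/2] = -3*sqrt(6)*t/(4*sqrt(9*t**2 + 4)) = f(t).

F(t) = -sqrt(3*t**2/2 + 2/3)/2 + C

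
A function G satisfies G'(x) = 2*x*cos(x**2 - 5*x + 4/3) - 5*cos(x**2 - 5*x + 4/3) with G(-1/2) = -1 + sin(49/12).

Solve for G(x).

G(x) = sin(x**2 - 5*x + 4/3) - 1

The substitution u = x**2 - 5*x + 4/3 works: G'(x) is exactly (dG/du)*(du/dx) for that inner function.
A general antiderivative is sin(x**2 - 5*x + 4/3) + C.
The condition gives C = -1 + sin(49/12) - (sin(49/12)) = -1.
So G(x) = sin(x**2 - 5*x + 4/3) - 1.
Check: d/dx[sin(x**2 - 5*x + 4/3) - 1] = 2*x*cos(x**2 - 5*x + 4/3) - 5*cos(x**2 - 5*x + 4/3) = G'(x).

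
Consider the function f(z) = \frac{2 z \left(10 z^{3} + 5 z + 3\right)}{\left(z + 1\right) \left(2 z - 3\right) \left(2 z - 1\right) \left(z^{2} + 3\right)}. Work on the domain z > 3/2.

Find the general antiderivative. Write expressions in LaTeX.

F(z) = \frac{177 \log{\left(z - \frac{3}{2} \right)}}{70} - \frac{9 \log{\left(z - \frac{1}{2} \right)}}{26} + \frac{2 \log{\left(z + 1 \right)}}{5} + \frac{110 \log{\left(z^{2} + 3 \right)}}{91} + \frac{54 \sqrt{3} \operatorname{atan}{\left(\frac{\sqrt{3} z}{3} \right)}}{91} + C

The denominator factors as \left(z + 1\right) \left(2 z - 3\right) \left(2 z - 1\right) \left(z^{2} + 3\right); partial fractions split f into directly integrable pieces: \frac{2 \left(110 z + 81\right)}{91 \left(z^{2} + 3\right)} - \frac{9}{13 \left(2 z - 1\right)} + \frac{177}{35 \left(2 z - 3\right)} + \frac{2}{5 \left(z + 1\right)}.
Check: d/dz[\frac{177 \log{\left(z - \frac{3}{2} \right)}}{70} - \frac{9 \log{\left(z - \frac{1}{2} \right)}}{26} + \frac{2 \log{\left(z + 1 \right)}}{5} + \frac{110 \log{\left(z^{2} + 3 \right)}}{91} + \frac{54 \sqrt{3} \operatorname{atan}{\left(\frac{\sqrt{3} z}{3} \right)}}{91}] = \frac{20 z^{4} + 10 z^{2} + 6 z}{4 z^{5} - 4 z^{4} + 7 z^{3} - 9 z^{2} - 15 z + 9}, which equals f(z).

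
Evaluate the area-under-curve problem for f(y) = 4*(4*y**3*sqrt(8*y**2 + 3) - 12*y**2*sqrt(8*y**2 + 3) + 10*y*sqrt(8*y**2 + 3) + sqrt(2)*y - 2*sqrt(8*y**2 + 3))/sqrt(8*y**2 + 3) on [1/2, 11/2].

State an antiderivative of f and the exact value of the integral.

Differentiate the proposed F(y) back; it has to land on f(y) exactly.
F(y) = (sqrt(2)*sqrt(8*y**2 + 3) + 2*(2*y**2 - 4*y + 1)**2)/2 is an antiderivative of f.
Check: d/dy[(sqrt(2)*sqrt(8*y**2 + 3) + 2*(2*y**2 - 4*y + 1)**2)/2] = (16*y**3*sqrt(8*y**2 + 3) - 48*y**2*sqrt(8*y**2 + 3) + 40*y*sqrt(8*y**2 + 3) + 4*sqrt(2)*y - 8*sqrt(8*y**2 + 3))/sqrt(8*y**2 + 3), which equals f(y).
F(11/2) = 7*sqrt(10)/2 + 6241/4; F(1/2) = 1/4 + sqrt(10)/2.
Integral = F(11/2) - F(1/2) = 3*sqrt(10) + 1560.

Antiderivative: F(y) = (sqrt(2)*sqrt(8*y**2 + 3) + 2*(2*y**2 - 4*y + 1)**2)/2; value = 3*sqrt(10) + 1560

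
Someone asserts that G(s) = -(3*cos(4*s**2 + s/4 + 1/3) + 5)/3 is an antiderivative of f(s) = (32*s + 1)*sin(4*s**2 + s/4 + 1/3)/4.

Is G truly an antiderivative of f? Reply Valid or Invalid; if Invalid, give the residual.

d/ds[G] = 8*s*sin(4*s**2 + s/4 + 1/3) + sin(4*s**2 + s/4 + 1/3)/4
This equals f(s) exactly, so the claim holds.

Valid. The derivative of G reproduces f.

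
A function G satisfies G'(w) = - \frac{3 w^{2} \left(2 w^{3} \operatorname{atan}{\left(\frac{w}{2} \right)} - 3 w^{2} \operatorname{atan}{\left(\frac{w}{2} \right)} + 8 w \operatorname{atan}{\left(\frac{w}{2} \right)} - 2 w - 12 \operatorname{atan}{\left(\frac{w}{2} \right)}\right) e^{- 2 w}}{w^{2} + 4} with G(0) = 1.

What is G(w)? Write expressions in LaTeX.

G(w) = \left(3 w^{3} \operatorname{atan}{\left(\frac{w}{2} \right)} + e^{2 w}\right) e^{- 2 w}

Any candidate G(w) must reproduce the stated G'(w) exactly.
A general antiderivative is 3 w^{3} e^{- 2 w} \operatorname{atan}{\left(\frac{w}{2} \right)} + C.
The condition gives C = 1 - (0) = 1.
So G(w) = \left(3 w^{3} \operatorname{atan}{\left(\frac{w}{2} \right)} + e^{2 w}\right) e^{- 2 w}.
Check: d/dw[\left(3 w^{3} \operatorname{atan}{\left(\frac{w}{2} \right)} + e^{2 w}\right) e^{- 2 w}] = \frac{- 6 w^{5} \operatorname{atan}{\left(\frac{w}{2} \right)} + 9 w^{4} \operatorname{atan}{\left(\frac{w}{2} \right)} - 24 w^{3} \operatorname{atan}{\left(\frac{w}{2} \right)} + 6 w^{3} + 36 w^{2} \operatorname{atan}{\left(\frac{w}{2} \right)}}{w^{2} e^{2 w} + 4 e^{2 w}}, which equals G'(w).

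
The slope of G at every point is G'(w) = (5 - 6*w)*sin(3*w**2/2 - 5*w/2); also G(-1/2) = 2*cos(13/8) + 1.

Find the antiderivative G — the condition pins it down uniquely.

G'(w) matches the chain-rule pattern g'(h)*h' with inner function h(w) = 3*w**2/2 - 5*w/2; substituting u = h(w) collapses the integral.
A general antiderivative is 2*cos(3*w**2/2 - 5*w/2) + C.
The condition gives C = 2*cos(13/8) + 1 - (2*cos(13/8)) = 1.
So G(w) = 2*cos(3*w**2/2 - 5*w/2) + 1.
Check: d/dw[2*cos(3*w**2/2 - 5*w/2) + 1] = -6*w*sin(3*w**2/2 - 5*w/2) + 5*sin(3*w**2/2 - 5*w/2), which equals G'(w).

G(w) = 2*cos(3*w**2/2 - 5*w/2) + 1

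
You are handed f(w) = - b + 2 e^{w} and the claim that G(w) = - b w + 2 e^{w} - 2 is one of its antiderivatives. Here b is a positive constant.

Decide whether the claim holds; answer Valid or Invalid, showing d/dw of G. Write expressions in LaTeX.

d/dw[G] = - b + 2 e^{w}
This equals f(w) exactly, so the claim holds.

Valid - differentiating G returns exactly f.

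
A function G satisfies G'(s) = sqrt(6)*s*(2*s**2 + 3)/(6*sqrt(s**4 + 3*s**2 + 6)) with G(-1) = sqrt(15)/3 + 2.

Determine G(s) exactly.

G(s) = sqrt(2*s**4/3 + 2*s**2 + 4)/2 + 2

The substitution u = 2*s**4/3 + 2*s**2 + 4 works: G'(s) is exactly (dG/du)*(du/ds) for that inner function.
A general antiderivative is sqrt(2*s**4/3 + 2*s**2 + 4)/2 + C.
The condition gives C = sqrt(15)/3 + 2 - (sqrt(15)/3) = 2.
So G(s) = sqrt(2*s**4/3 + 2*s**2 + 4)/2 + 2.
Check: d/ds[sqrt(2*s**4/3 + 2*s**2 + 4)/2 + 2] = (2*sqrt(6)*s**3 + 3*sqrt(6)*s)/(6*sqrt(s**4 + 3*s**2 + 6)), which equals G'(s).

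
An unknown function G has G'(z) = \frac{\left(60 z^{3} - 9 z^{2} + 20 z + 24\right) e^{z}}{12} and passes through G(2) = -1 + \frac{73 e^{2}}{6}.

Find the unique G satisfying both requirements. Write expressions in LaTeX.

Recognize the product-rule pattern: G'(z) = u'v + uv' with u = 5 z^{3} - \frac{63 z^{2}}{4} + \frac{199 z}{6} - \frac{187}{6}, v = e^{z}, so integration by parts undoes it.
A general antiderivative is \frac{\left(60 z^{3} - 189 z^{2} + 398 z - 374\right) e^{z}}{12} + C.
The condition gives C = -1 + \frac{73 e^{2}}{6} - (\frac{73 e^{2}}{6}) = -1.
So G(z) = \frac{\left(60 z^{3} - 189 z^{2} + 398 z - 374\right) e^{z} - 12}{12}.
Check: d/dz[\frac{\left(60 z^{3} - 189 z^{2} + 398 z - 374\right) e^{z} - 12}{12}] = 5 z^{3} e^{z} - \frac{3 z^{2} e^{z}}{4} + \frac{5 z e^{z}}{3} + 2 e^{z}, which equals G'(z).

G(z) = \frac{\left(60 z^{3} - 189 z^{2} + 398 z - 374\right) e^{z} - 12}{12}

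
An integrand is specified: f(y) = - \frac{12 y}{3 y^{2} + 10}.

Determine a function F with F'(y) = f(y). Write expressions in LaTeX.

The substitution u = \frac{3 y^{2}}{2} + 5 works: f is exactly (dF/du)*(du/dy) for that inner function.
Check: d/dy[- 2 \log{\left(\frac{3 y^{2}}{2} + 5 \right)}] = - \frac{12 y}{3 y^{2} + 10} = f(y).

An antiderivative is F(y) = - 2 \log{\left(\frac{3 y^{2}}{2} + 5 \right)}.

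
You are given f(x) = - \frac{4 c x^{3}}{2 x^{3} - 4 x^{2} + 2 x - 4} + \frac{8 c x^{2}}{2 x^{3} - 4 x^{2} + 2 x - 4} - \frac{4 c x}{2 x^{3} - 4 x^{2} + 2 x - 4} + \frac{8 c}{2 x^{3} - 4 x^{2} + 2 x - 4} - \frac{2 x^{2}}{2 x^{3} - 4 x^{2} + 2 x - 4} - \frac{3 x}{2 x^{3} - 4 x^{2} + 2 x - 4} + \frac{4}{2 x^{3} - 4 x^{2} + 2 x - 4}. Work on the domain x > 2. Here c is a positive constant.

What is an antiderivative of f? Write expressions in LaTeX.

An antiderivative is F(x) = - 2 c x - \log{\left(3 x - 6 \right)} - \frac{3 \operatorname{atan}{\left(x \right)}}{2}.

The integrand splits into summands that can be handled one at a time.
Check: d/dx[- 2 c x - \log{\left(3 x - 6 \right)} - \frac{3 \operatorname{atan}{\left(x \right)}}{2}] = \frac{- 4 c x^{3} + 8 c x^{2} - 4 c x + 8 c - 2 x^{2} - 3 x + 4}{2 x^{3} - 4 x^{2} + 2 x - 4}, which equals f(x).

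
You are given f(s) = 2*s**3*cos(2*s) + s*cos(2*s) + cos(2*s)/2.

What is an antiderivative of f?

An antiderivative is F(s) = (4*s**3*sin(2*s) + 6*s**2*cos(2*s) - 4*s*sin(2*s) + sin(2*s) - 2*cos(2*s))/4.

Integrate term by term and add the pieces.
Check: d/ds[(4*s**3*sin(2*s) + 6*s**2*cos(2*s) - 4*s*sin(2*s) + sin(2*s) - 2*cos(2*s))/4] = 2*s**3*cos(2*s) + s*cos(2*s) + cos(2*s)/2 = f(s).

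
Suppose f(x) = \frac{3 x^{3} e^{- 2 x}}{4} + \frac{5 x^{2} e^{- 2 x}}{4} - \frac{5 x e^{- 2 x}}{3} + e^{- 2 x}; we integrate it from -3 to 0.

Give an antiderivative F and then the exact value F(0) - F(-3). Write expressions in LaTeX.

Recognize the product-rule pattern: f = u'v + uv' with u = - \frac{3 x^{3}}{8} - \frac{19 x^{2}}{16} - \frac{17 x}{48} - \frac{65}{96}, v = e^{- 2 x}, so integration by parts undoes it.
F(x) = \frac{\left(- 36 x^{3} - 114 x^{2} - 34 x - 65\right) e^{- 2 x}}{96} is an antiderivative of f.
Check: d/dx[\frac{\left(- 36 x^{3} - 114 x^{2} - 34 x - 65\right) e^{- 2 x}}{96}] = \frac{\left(9 x^{3} + 15 x^{2} - 20 x + 12\right) e^{- 2 x}}{12}, which equals f(x).
F(0) = - \frac{65}{96}; F(-3) = - \frac{17 e^{6}}{96}.
Integral = F(0) - F(-3) = - \frac{65}{96} + \frac{17 e^{6}}{96}.

Antiderivative: F(x) = \frac{\left(- 36 x^{3} - 114 x^{2} - 34 x - 65\right) e^{- 2 x}}{96}; value = - \frac{65}{96} + \frac{17 e^{6}}{96}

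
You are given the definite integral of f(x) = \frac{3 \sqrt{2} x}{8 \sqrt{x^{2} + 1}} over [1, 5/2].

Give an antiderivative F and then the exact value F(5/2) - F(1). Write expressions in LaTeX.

Antiderivative: F(x) = \frac{3 \sqrt{2} \sqrt{x^{2} + 1}}{8}; value = - \frac{3}{4} + \frac{3 \sqrt{58}}{16}

The substitution u = \frac{x^{2}}{2} + \frac{1}{2} works: f is exactly (dF/du)*(du/dx) for that inner function.
F(x) = \frac{3 \sqrt{2} \sqrt{x^{2} + 1}}{8} is an antiderivative of f.
Check: d/dx[\frac{3 \sqrt{2} \sqrt{x^{2} + 1}}{8}] = \frac{3 \sqrt{2} x}{8 \sqrt{x^{2} + 1}} = f(x).
F(5/2) = \frac{3 \sqrt{58}}{16}; F(1) = \frac{3}{4}.
Integral = F(5/2) - F(1) = - \frac{3}{4} + \frac{3 \sqrt{58}}{16}.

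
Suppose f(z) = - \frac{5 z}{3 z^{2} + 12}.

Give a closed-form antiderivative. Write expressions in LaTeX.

The substitution u = z^{2} + 4 works: f is exactly (dF/du)*(du/dz) for that inner function.
Check: d/dz[- \frac{5 \log{\left(z^{2} + 4 \right)}}{6}] = - \frac{5 z}{3 z^{2} + 12} = f(z).

An antiderivative is F(z) = - \frac{5 \log{\left(z^{2} + 4 \right)}}{6}.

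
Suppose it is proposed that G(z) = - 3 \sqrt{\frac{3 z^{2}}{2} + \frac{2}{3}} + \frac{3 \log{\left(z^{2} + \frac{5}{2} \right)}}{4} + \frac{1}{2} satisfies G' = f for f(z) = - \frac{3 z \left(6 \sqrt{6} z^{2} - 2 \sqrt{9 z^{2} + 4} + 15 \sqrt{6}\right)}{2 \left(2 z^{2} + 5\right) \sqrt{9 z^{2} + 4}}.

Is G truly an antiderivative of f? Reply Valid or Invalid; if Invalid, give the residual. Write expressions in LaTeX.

Valid - the claim checks out under differentiation.

d/dz[G] = \frac{- 18 \sqrt{6} z^{3} + 6 z \sqrt{9 z^{2} + 4} - 45 \sqrt{6} z}{4 z^{2} \sqrt{9 z^{2} + 4} + 10 \sqrt{9 z^{2} + 4}}
This equals f(z) exactly, so the claim holds.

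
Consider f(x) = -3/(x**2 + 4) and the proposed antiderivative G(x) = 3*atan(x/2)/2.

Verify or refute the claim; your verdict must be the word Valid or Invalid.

Invalid: d/dx[G] - f = 6/(x**2 + 4), which is not 0.

d/dx[G] = 3/(x**2 + 4)
d/dx[G] - f(x) = 6/(x**2 + 4) != 0.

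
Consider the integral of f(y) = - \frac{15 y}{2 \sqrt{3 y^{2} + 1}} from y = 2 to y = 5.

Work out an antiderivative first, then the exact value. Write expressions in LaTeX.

Antiderivative: F(y) = - \frac{5 \sqrt{3 y^{2} + 1}}{2}; value = - 5 \sqrt{19} + \frac{5 \sqrt{13}}{2}

The substitution u = 3 y^{2} + 1 works: f is exactly (dF/du)*(du/dy) for that inner function.
F(y) = - \frac{5 \sqrt{3 y^{2} + 1}}{2} is an antiderivative of f.
Check: d/dy[- \frac{5 \sqrt{3 y^{2} + 1}}{2}] = - \frac{15 y}{2 \sqrt{3 y^{2} + 1}} = f(y).
F(5) = - 5 \sqrt{19}; F(2) = - \frac{5 \sqrt{13}}{2}.
Integral = F(5) - F(2) = - 5 \sqrt{19} + \frac{5 \sqrt{13}}{2}.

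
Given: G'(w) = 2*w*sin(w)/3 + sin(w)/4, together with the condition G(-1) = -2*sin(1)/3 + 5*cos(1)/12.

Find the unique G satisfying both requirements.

Integrate term by term and add the pieces.
A general antiderivative is -2*w*cos(w)/3 + 2*sin(w)/3 - cos(w)/4 + C.
The condition gives C = -2*sin(1)/3 + 5*cos(1)/12 - (-2*sin(1)/3 + 5*cos(1)/12) = 0.
So G(w) = -2*w*cos(w)/3 + 2*sin(w)/3 - cos(w)/4.
Check: d/dw[-2*w*cos(w)/3 + 2*sin(w)/3 - cos(w)/4] = 2*w*sin(w)/3 + sin(w)/4 = G'(w).

G(w) = -2*w*cos(w)/3 + 2*sin(w)/3 - cos(w)/4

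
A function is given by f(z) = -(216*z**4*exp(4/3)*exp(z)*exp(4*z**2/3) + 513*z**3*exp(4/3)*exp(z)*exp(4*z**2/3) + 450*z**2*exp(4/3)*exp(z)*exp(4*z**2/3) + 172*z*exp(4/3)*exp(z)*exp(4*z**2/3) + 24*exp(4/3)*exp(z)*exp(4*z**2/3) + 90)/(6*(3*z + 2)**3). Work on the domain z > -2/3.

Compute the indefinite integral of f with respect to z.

Check any antiderivative F(z) by computing F'(z) and comparing it with f(z).
Check: d/dz[-exp(4/3)*exp(z)*exp(4*z**2/3)/2 + 5/(18*z**2 + 24*z + 8)] = (-216*z**4*exp(4/3)*exp(z)*exp(4*z**2/3) - 513*z**3*exp(4/3)*exp(z)*exp(4*z**2/3) - 450*z**2*exp(4/3)*exp(z)*exp(4*z**2/3) - 172*z*exp(4/3)*exp(z)*exp(4*z**2/3) - 24*exp(4/3)*exp(z)*exp(4*z**2/3) - 90)/(162*z**3 + 324*z**2 + 216*z + 48), which equals f(z).

F(z) = -exp(4/3)*exp(z)*exp(4*z**2/3)/2 + 5/(18*z**2 + 24*z + 8) + C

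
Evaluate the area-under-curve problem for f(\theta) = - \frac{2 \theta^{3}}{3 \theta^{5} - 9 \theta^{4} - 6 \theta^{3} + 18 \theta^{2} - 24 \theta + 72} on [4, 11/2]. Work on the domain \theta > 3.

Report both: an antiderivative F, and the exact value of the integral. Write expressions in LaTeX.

Antiderivative: F(\theta) = - \frac{18 \log{\left(\theta - 3 \right)}}{55} + \frac{2 \log{\left(\theta - 2 \right)}}{9} + \frac{2 \log{\left(\theta + 2 \right)}}{45} + \frac{\log{\left(\theta^{2} + 2 \right)}}{33} - \frac{2 \sqrt{2} \operatorname{atan}{\left(\frac{\sqrt{2} \theta}{2} \right)}}{99}; value = - \frac{18 \log{\left(\frac{5}{2} \right)}}{55} - \frac{2 \log{\left(2 \right)}}{9} - \frac{\log{\left(18 \right)}}{33} - \frac{2 \log{\left(6 \right)}}{45} - \frac{2 \sqrt{2} \operatorname{atan}{\left(\frac{11 \sqrt{2}}{4} \right)}}{99} + \frac{2 \sqrt{2} \operatorname{atan}{\left(2 \sqrt{2} \right)}}{99} + \frac{2 \log{\left(\frac{15}{2} \right)}}{45} + \frac{\log{\left(\frac{129}{4} \right)}}{33} + \frac{2 \log{\left(\frac{7}{2} \right)}}{9}

Factor the denominator (3 \left(\theta - 3\right) \left(\theta - 2\right) \left(\theta + 2\right) \left(\theta^{2} + 2\right)) and decompose: f = \frac{2 \left(3 \theta - 2\right)}{99 \left(\theta^{2} + 2\right)} + \frac{2}{45 \left(\theta + 2\right)} + \frac{2}{9 \left(\theta - 2\right)} - \frac{18}{55 \left(\theta - 3\right)}; each piece integrates to a log, atan, or power term.
F(\theta) = - \frac{18 \log{\left(\theta - 3 \right)}}{55} + \frac{2 \log{\left(\theta - 2 \right)}}{9} + \frac{2 \log{\left(\theta + 2 \right)}}{45} + \frac{\log{\left(\theta^{2} + 2 \right)}}{33} - \frac{2 \sqrt{2} \operatorname{atan}{\left(\frac{\sqrt{2} \theta}{2} \right)}}{99} is an antiderivative of f.
Check: d/d\theta[- \frac{18 \log{\left(\theta - 3 \right)}}{55} + \frac{2 \log{\left(\theta - 2 \right)}}{9} + \frac{2 \log{\left(\theta + 2 \right)}}{45} + \frac{\log{\left(\theta^{2} + 2 \right)}}{33} - \frac{2 \sqrt{2} \operatorname{atan}{\left(\frac{\sqrt{2} \theta}{2} \right)}}{99}] = - \frac{2 \theta^{3}}{3 \theta^{5} - 9 \theta^{4} - 6 \theta^{3} + 18 \theta^{2} - 24 \theta + 72} = f(\theta).
F(11/2) = - \frac{18 \log{\left(\frac{5}{2} \right)}}{55} - \frac{2 \sqrt{2} \operatorname{atan}{\left(\frac{11 \sqrt{2}}{4} \right)}}{99} + \frac{2 \log{\left(\frac{15}{2} \right)}}{45} + \frac{\log{\left(\frac{129}{4} \right)}}{33} + \frac{2 \log{\left(\frac{7}{2} \right)}}{9}; F(4) = - \frac{2 \sqrt{2} \operatorname{atan}{\left(2 \sqrt{2} \right)}}{99} + \frac{2 \log{\left(6 \right)}}{45} + \frac{\log{\left(18 \right)}}{33} + \frac{2 \log{\left(2 \right)}}{9}.
Integral = F(11/2) - F(4) = - \frac{18 \log{\left(\frac{5}{2} \right)}}{55} - \frac{2 \log{\left(2 \right)}}{9} - \frac{\log{\left(18 \right)}}{33} - \frac{2 \log{\left(6 \right)}}{45} - \frac{2 \sqrt{2} \operatorname{atan}{\left(\frac{11 \sqrt{2}}{4} \right)}}{99} + \frac{2 \sqrt{2} \operatorname{atan}{\left(2 \sqrt{2} \right)}}{99} + \frac{2 \log{\left(\frac{15}{2} \right)}}{45} + \frac{\log{\left(\frac{129}{4} \right)}}{33} + \frac{2 \log{\left(\frac{7}{2} \right)}}{9}.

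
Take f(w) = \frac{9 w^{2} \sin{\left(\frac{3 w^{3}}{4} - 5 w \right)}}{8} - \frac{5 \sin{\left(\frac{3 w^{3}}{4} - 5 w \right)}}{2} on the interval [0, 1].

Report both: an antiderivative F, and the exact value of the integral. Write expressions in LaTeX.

Antiderivative: F(w) = - \frac{\cos{\left(\frac{3 w^{3}}{4} - 5 w \right)}}{2}; value = \frac{1}{2} - \frac{\cos{\left(\frac{17}{4} \right)}}{2}

The substitution u = \frac{3 w^{3}}{4} - 5 w works: f is exactly (dF/du)*(du/dw) for that inner function.
F(w) = - \frac{\cos{\left(\frac{3 w^{3}}{4} - 5 w \right)}}{2} is an antiderivative of f.
Check: d/dw[- \frac{\cos{\left(\frac{3 w^{3}}{4} - 5 w \right)}}{2}] = \frac{9 w^{2} \sin{\left(\frac{3 w^{3}}{4} - 5 w \right)}}{8} - \frac{5 \sin{\left(\frac{3 w^{3}}{4} - 5 w \right)}}{2} = f(w).
F(1) = - \frac{\cos{\left(\frac{17}{4} \right)}}{2}; F(0) = - \frac{1}{2}.
Integral = F(1) - F(0) = \frac{1}{2} - \frac{\cos{\left(\frac{17}{4} \right)}}{2}.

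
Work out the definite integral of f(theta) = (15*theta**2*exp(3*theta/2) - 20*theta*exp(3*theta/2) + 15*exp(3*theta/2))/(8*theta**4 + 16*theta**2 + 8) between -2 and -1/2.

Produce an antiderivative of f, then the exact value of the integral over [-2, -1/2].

Antiderivative: F(theta) = 5*exp(3*theta/2)/(4*(theta**2 + 1)); value = -exp(-3)/4 + exp(-3/4)

f has the shape u'v + uv' for u = 5/(4*(theta**2 + 1)) and v = exp(3*theta/2) — it is the derivative of the product u*v.
F(theta) = 5*exp(3*theta/2)/(4*(theta**2 + 1)) is an antiderivative of f.
Check: d/dtheta[5*exp(3*theta/2)/(4*(theta**2 + 1))] = (15*theta**2*exp(3*theta/2) - 20*theta*exp(3*theta/2) + 15*exp(3*theta/2))/(8*theta**4 + 16*theta**2 + 8) = f(theta).
F(-1/2) = exp(-3/4); F(-2) = exp(-3)/4.
Integral = F(-1/2) - F(-2) = -exp(-3)/4 + exp(-3/4).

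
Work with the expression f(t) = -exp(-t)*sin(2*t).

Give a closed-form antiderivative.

An antiderivative is F(t) = (sin(2*t) + 2*cos(2*t))*exp(-t)/5.

Differentiate the proposed F(t) back; it has to land on f(t) exactly.
Check: d/dt[(sin(2*t) + 2*cos(2*t))*exp(-t)/5] = -exp(-t)*sin(2*t) = f(t).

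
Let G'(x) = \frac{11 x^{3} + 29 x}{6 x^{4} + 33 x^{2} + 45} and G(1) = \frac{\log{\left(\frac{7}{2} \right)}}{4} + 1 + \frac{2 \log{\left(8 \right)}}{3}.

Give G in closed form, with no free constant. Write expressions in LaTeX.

The proposed G(x) is checked by its d/dx: the result must match the given G'(x).
A general antiderivative is \frac{\log{\left(x^{2} + \frac{5}{2} \right)}}{4} + \frac{2 \log{\left(2 x^{2} + 6 \right)}}{3} + C.
The condition gives C = \frac{\log{\left(\frac{7}{2} \right)}}{4} + 1 + \frac{2 \log{\left(8 \right)}}{3} - (\frac{\log{\left(\frac{7}{2} \right)}}{4} + \frac{2 \log{\left(8 \right)}}{3}) = 1.
So G(x) = \frac{\log{\left(x^{2} + \frac{5}{2} \right)}}{4} + \frac{2 \log{\left(2 x^{2} + 6 \right)}}{3} + 1.
Check: d/dx[\frac{\log{\left(x^{2} + \frac{5}{2} \right)}}{4} + \frac{2 \log{\left(2 x^{2} + 6 \right)}}{3} + 1] = \frac{11 x^{3} + 29 x}{6 x^{4} + 33 x^{2} + 45} = G'(x).

G(x) = \frac{\log{\left(x^{2} + \frac{5}{2} \right)}}{4} + \frac{2 \log{\left(2 x^{2} + 6 \right)}}{3} + 1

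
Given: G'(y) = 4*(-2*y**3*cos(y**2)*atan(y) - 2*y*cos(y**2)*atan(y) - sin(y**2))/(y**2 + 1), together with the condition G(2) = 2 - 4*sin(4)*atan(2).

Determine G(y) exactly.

Recognize the product-rule pattern: G'(y) = u'v + uv' with u = -4*atan(y), v = sin(y**2), so integration by parts undoes it.
A general antiderivative is -4*sin(y**2)*atan(y) + C.
The condition gives C = 2 - 4*sin(4)*atan(2) - (-4*sin(4)*atan(2)) = 2.
So G(y) = 2*(-2*sin(y**2)*atan(y) + 1).
Check: d/dy[2*(-2*sin(y**2)*atan(y) + 1)] = (-8*y**3*cos(y**2)*atan(y) - 8*y*cos(y**2)*atan(y) - 4*sin(y**2))/(y**2 + 1), which equals G'(y).

G(y) = 2*(-2*sin(y**2)*atan(y) + 1)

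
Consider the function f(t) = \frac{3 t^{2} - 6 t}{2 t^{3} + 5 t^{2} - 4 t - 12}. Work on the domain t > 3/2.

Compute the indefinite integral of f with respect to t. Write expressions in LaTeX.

F(t) = \frac{3 \left(- 3 \left(t + 2\right) \log{\left(t - \frac{3}{2} \right)} + 52 \left(t + 2\right) \log{\left(t + 2 \right)} + 112\right)}{98 \left(t + 2\right)} + C

The denominator factors as \left(t + 2\right)^{2} \left(2 t - 3\right); partial fractions split f into directly integrable pieces: - \frac{9}{49 \left(2 t - 3\right)} + \frac{78}{49 \left(t + 2\right)} - \frac{24}{7 \left(t + 2\right)^{2}}.
Check: d/dt[\frac{3 \left(- 3 \left(t + 2\right) \log{\left(t - \frac{3}{2} \right)} + 52 \left(t + 2\right) \log{\left(t + 2 \right)} + 112\right)}{98 \left(t + 2\right)}] = \frac{3 t^{2} - 6 t}{2 t^{3} + 5 t^{2} - 4 t - 12} = f(t).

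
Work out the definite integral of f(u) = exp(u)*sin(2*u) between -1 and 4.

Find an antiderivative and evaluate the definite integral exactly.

Differentiate the proposed F(u) back; it has to land on f(u) exactly.
F(u) = (sin(2*u) - 2*cos(2*u))*exp(u)/5 is an antiderivative of f.
Check: d/du[(sin(2*u) - 2*cos(2*u))*exp(u)/5] = exp(u)*sin(2*u) = f(u).
F(4) = -2*exp(4)*cos(8)/5 + exp(4)*sin(8)/5; F(-1) = -exp(-1)*sin(2)/5 - 2*exp(-1)*cos(2)/5.
Integral = F(4) - F(-1) = 2*exp(-1)*cos(2)/5 + exp(-1)*sin(2)/5 - 2*exp(4)*cos(8)/5 + exp(4)*sin(8)/5.

Antiderivative: F(u) = (sin(2*u) - 2*cos(2*u))*exp(u)/5; value = 2*exp(-1)*cos(2)/5 + exp(-1)*sin(2)/5 - 2*exp(4)*cos(8)/5 + exp(4)*sin(8)/5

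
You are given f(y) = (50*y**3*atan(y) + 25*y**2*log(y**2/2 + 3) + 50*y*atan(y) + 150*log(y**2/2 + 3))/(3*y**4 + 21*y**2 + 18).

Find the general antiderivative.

F(y) = 25*log(y**2/2 + 3)*atan(y)/3 + C

Recognize the product-rule pattern: f = u'v + uv' with u = 25*atan(y)/3, v = log(y**2/2 + 3), so integration by parts undoes it.
Check: d/dy[25*log(y**2/2 + 3)*atan(y)/3] = (50*y**3*atan(y) + 25*y**2*log(y**2/2 + 3) + 50*y*atan(y) + 150*log(y**2/2 + 3))/(3*y**4 + 21*y**2 + 18) = f(y).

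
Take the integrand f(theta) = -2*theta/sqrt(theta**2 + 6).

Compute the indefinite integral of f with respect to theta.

F(theta) = -2*sqrt(theta**2 + 6) + C

f matches the chain-rule pattern g'(h)*h' with inner function h(theta) = theta**2 + 6; substituting u = h(theta) collapses the integral.
Check: d/dtheta[-2*sqrt(theta**2 + 6)] = -2*theta/sqrt(theta**2 + 6) = f(theta).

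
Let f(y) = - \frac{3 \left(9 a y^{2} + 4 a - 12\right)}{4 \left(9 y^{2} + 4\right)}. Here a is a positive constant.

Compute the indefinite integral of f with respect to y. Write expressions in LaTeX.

A first test for any F(y): its y-derivative must equal f(y) identically.
Check: d/dy[- \frac{3 a y}{4} + \frac{3 \operatorname{atan}{\left(\frac{3 y}{2} \right)}}{2}] = \frac{- 27 a y^{2} - 12 a + 36}{36 y^{2} + 16}, which equals f(y).

F(y) = - \frac{3 a y}{4} + \frac{3 \operatorname{atan}{\left(\frac{3 y}{2} \right)}}{2} + C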